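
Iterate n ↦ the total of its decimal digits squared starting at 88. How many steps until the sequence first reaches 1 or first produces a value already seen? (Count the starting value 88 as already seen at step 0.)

15

88 → 8² + 8² = 128
128 → 1² + 2² + 8² = 69
69 → 6² + 9² = 117
117 → 1² + 1² + 7² = 51
51 → 5² + 1² = 26
26 → 2² + 6² = 40
40 → 4² + 0² = 16
16 → 1² + 6² = 37
37 → 3² + 7² = 58
58 → 5² + 8² = 89
89 → 8² + 9² = 145
145 → 1² + 4² + 5² = 42
42 → 4² + 2² = 20
20 → 2² + 0² = 4
4 → 4² = 16  — 16 repeats.
That took 15 steps.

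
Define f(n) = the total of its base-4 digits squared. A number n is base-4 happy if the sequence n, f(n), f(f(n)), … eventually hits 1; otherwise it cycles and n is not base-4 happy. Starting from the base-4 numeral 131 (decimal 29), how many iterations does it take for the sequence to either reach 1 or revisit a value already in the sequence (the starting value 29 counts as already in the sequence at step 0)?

29 = (1,3,1)_4 → 1² + 3² + 1² = 11
11 = (2,3)_4 → 2² + 3² = 13
13 = (3,1)_4 → 3² + 1² = 10
10 = (2,2)_4 → 2² + 2² = 8
8 = (2,0)_4 → 2² + 0² = 4
4 = (1,0)_4 → 1² + 0² = 1  — reached 1.
That took 6 steps.

6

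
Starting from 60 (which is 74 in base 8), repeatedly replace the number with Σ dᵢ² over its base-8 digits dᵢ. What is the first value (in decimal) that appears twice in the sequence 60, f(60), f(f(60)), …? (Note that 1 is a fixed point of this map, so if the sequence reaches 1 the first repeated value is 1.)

4

60 = (7,4)_8 → 7² + 4² = 49 + 16 = 65
65 = (1,0,1)_8 → 1² + 0² + 1² = 1 + 0 + 1 = 2
2 = (2)_8 → 2² = 4
4 = (4)_8 → 4² = 16
16 = (2,0)_8 → 2² + 0² = 4 + 0 = 4  — 4 already appeared earlier.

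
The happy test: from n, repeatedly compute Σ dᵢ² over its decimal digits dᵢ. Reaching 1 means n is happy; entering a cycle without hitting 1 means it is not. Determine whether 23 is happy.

23 → 2² + 3² = 4 + 9 = 13
13 → 1² + 3² = 1 + 9 = 10
10 → 1² + 0² = 1 + 0 = 1  — reached 1.

happy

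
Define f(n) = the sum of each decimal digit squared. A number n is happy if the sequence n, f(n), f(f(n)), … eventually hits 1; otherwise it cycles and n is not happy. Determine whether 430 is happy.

not happy

430 → 4² + 3² + 0² = 25
25 → 2² + 5² = 29
29 → 2² + 9² = 85
85 → 8² + 5² = 89
89 → 8² + 9² = 145
145 → 1² + 4² + 5² = 42
42 → 4² + 2² = 20
20 → 2² + 0² = 4
4 → 4² = 16
16 → 1² + 6² = 37
37 → 3² + 7² = 58
58 → 5² + 8² = 89  — 89 already seen; the sequence cycles without reaching 1.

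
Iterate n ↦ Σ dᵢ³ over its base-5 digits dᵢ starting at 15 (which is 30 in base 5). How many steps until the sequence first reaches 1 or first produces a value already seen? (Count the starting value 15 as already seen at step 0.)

15 = (3,0)_5 → 3³ + 0³ = 27
27 = (1,0,2)_5 → 1³ + 0³ + 2³ = 9
9 = (1,4)_5 → 1³ + 4³ = 65
65 = (2,3,0)_5 → 2³ + 3³ + 0³ = 35
35 = (1,2,0)_5 → 1³ + 2³ + 0³ = 9  — 9 repeats.
That took 5 steps.

5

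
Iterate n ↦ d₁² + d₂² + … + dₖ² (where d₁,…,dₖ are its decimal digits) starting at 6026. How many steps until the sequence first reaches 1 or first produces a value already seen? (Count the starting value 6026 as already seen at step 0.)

11

6026 → 6² + 0² + 2² + 6² = 76
76 → 7² + 6² = 85
85 → 8² + 5² = 89
89 → 8² + 9² = 145
145 → 1² + 4² + 5² = 42
42 → 4² + 2² = 20
20 → 2² + 0² = 4
4 → 4² = 16
16 → 1² + 6² = 37
37 → 3² + 7² = 58
58 → 5² + 8² = 89  — 89 repeats.
That took 11 steps.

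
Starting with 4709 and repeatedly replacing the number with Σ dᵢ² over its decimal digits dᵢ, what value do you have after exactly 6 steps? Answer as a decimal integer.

4709 → 4² + 7² + 0² + 9² = 146
146 → 1² + 4² + 6² = 53
53 → 5² + 3² = 34
34 → 3² + 4² = 25
25 → 2² + 5² = 29
29 → 2² + 9² = 85

85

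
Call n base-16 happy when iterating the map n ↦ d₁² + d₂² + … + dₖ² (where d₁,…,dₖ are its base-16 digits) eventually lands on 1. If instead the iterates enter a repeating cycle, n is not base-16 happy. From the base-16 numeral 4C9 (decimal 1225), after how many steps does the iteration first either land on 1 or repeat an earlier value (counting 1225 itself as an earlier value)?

11

1225 = (4,12,9)_16 → 241
241 = (15,1)_16 → 226
226 = (14,2)_16 → 200
200 = (12,8)_16 → 208
208 = (13,0)_16 → 169
169 = (10,9)_16 → 181
181 = (11,5)_16 → 146
146 = (9,2)_16 → 85
85 = (5,5)_16 → 50
50 = (3,2)_16 → 13
13 = (13)_16 → 169  — 169 repeats.
That took 11 steps.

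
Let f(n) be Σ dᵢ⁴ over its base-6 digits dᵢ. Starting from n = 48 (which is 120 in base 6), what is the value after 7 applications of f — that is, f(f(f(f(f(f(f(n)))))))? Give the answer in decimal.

258

48 = (1,2,0)_6 → 1⁴ + 2⁴ + 0⁴ = 17
17 = (2,5)_6 → 2⁴ + 5⁴ = 641
641 = (2,5,4,5)_6 → 2⁴ + 5⁴ + 4⁴ + 5⁴ = 1522
1522 = (1,1,0,1,4)_6 → 1⁴ + 1⁴ + 0⁴ + 1⁴ + 4⁴ = 259
259 = (1,1,1,1)_6 → 1⁴ + 1⁴ + 1⁴ + 1⁴ = 4
4 = (4)_6 → 4⁴ = 256
256 = (1,1,0,4)_6 → 1⁴ + 1⁴ + 0⁴ + 4⁴ = 258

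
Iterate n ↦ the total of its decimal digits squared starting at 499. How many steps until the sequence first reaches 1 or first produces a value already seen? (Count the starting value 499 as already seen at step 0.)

499 → 4² + 9² + 9² = 178
178 → 1² + 7² + 8² = 114
114 → 1² + 1² + 4² = 18
18 → 1² + 8² = 65
65 → 6² + 5² = 61
61 → 6² + 1² = 37
37 → 3² + 7² = 58
58 → 5² + 8² = 89
89 → 8² + 9² = 145
145 → 1² + 4² + 5² = 42
42 → 4² + 2² = 20
20 → 2² + 0² = 4
4 → 4² = 16
16 → 1² + 6² = 37  — 37 repeats.
That took 14 steps.

14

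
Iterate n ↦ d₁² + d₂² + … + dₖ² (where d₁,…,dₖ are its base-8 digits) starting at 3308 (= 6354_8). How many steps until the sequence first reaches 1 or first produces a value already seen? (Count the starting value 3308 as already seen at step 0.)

5

3308 = (6,3,5,4)_8 → 6² + 3² + 5² + 4² = 36 + 9 + 25 + 16 = 86
86 = (1,2,6)_8 → 1² + 2² + 6² = 1 + 4 + 36 = 41
41 = (5,1)_8 → 5² + 1² = 25 + 1 = 26
26 = (3,2)_8 → 3² + 2² = 9 + 4 = 13
13 = (1,5)_8 → 1² + 5² = 1 + 25 = 26  — 26 repeats.
That took 5 steps.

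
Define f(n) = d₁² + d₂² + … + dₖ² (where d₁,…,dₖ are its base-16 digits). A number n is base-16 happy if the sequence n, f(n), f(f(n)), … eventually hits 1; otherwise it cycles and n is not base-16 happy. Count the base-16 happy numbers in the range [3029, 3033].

2

3029: 3029 → 315 → 131 → 73 → 97 → 37 → 29 → 170 → 200 → 208 → 169 → 181 → 146 → 85 → 50 → 13 → 169  (repeats 169)
3030: 3030 → 326 → 53 → 34 → 8 → 64 → 16 → 1  (reaches 1)
3031: 3031 → 339 → 35 → 13 → 169 → 181 → 146 → 85 → 50 → 13  (repeats 13)
3032: 3032 → 354 → 41 → 85 → 50 → 13 → 169 → 181 → 146 → 85  (repeats 85)
3033: 3033 → 371 → 59 → 130 → 68 → 32 → 4 → 16 → 1  (reaches 1)
base-16 happy: 3030, 3033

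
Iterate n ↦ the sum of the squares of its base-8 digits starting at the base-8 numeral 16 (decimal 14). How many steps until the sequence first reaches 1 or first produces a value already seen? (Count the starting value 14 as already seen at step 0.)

5

14 = (1,6)_8 → 37
37 = (4,5)_8 → 41
41 = (5,1)_8 → 26
26 = (3,2)_8 → 13
13 = (1,5)_8 → 26  — 26 repeats.
That took 5 steps.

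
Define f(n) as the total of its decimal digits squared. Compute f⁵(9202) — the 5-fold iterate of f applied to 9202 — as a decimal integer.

9202 → 9² + 2² + 0² + 2² = 81 + 4 + 0 + 4 = 89
89 → 8² + 9² = 64 + 81 = 145
145 → 1² + 4² + 5² = 1 + 16 + 25 = 42
42 → 4² + 2² = 16 + 4 = 20
20 → 2² + 0² = 4 + 0 = 4

4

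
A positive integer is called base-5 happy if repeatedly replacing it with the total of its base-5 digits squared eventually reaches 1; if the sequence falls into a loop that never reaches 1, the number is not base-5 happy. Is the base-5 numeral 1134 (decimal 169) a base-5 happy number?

169 = (1,1,3,4)_5 → 1² + 1² + 3² + 4² = 1 + 1 + 9 + 16 = 27
27 = (1,0,2)_5 → 1² + 0² + 2² = 1 + 0 + 4 = 5
5 = (1,0)_5 → 1² + 0² = 1 + 0 = 1  — reached 1.

base-5 happy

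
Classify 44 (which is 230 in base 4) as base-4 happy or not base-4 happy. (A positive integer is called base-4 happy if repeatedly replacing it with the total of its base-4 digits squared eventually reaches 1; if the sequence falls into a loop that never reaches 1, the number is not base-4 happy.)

base-4 happy

44 = (2,3,0)_4 → 13
13 = (3,1)_4 → 10
10 = (2,2)_4 → 8
8 = (2,0)_4 → 4
4 = (1,0)_4 → 1  — reached 1.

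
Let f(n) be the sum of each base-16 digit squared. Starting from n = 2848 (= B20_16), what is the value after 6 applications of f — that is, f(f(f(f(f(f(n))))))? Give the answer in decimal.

2848 = (11,2,0)_16 → 125
125 = (7,13)_16 → 218
218 = (13,10)_16 → 269
269 = (1,0,13)_16 → 170
170 = (10,10)_16 → 200
200 = (12,8)_16 → 208

208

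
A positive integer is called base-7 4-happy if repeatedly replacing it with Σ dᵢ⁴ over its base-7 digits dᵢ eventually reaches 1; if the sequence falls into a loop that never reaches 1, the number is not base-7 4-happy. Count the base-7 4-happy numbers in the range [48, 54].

1

48: 48 → 2592 → 1394 → 338 → 2608 → 514 → 244 → 2848 → 1314 → 1956 → 2258 → 1808 → 1938 → 2258  — not base-7 4-happy
49: 49 → 1  — base-7 4-happy
50: 50 → 2 → 16 → 32 → 512 → 164 → 178 → 418 → 708 → 98 → 16  — not base-7 4-happy
51: 51 → 17 → 97 → 2593 → 1459 → 963 → 1153 → 803 → 673 → 1923 → 1507 → 913 → 609 → 707 → 97  — not base-7 4-happy
52: 52 → 82 → 882 → 272 → 2002 → 2546 → 1938 → 2258 → 1808 → 1938  — not base-7 4-happy
53: 53 → 257 → 1251 → 1043 → 97 → 2593 → 1459 → 963 → 1153 → 803 → 673 → 1923 → 1507 → 913 → 609 → 707 → 97  — not base-7 4-happy
54: 54 → 626 → 1332 → 1394 → 338 → 2608 → 514 → 244 → 2848 → 1314 → 1956 → 2258 → 1808 → 1938 → 2258  — not base-7 4-happy
base-7 4-happy: 49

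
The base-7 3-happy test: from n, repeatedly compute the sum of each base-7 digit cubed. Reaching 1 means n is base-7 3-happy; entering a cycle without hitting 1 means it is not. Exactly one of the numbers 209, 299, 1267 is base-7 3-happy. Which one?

209: 209 → 281 → 251 → 341 → 557 → 137 → 197 → 65 → 17 → 35 → 125 → 251  — repeats 251 (not base-7 3-happy)
299: 299 → 341 → 557 → 137 → 197 → 65 → 17 → 35 → 125 → 251 → 341  — repeats 341 (not base-7 3-happy)
1267: 1267 → 307 → 433 → 343 → 1  — reaches 1 (base-7 3-happy)

1267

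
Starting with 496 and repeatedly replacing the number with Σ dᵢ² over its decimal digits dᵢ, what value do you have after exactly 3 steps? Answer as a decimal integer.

82

496 → 133
133 → 19
19 → 82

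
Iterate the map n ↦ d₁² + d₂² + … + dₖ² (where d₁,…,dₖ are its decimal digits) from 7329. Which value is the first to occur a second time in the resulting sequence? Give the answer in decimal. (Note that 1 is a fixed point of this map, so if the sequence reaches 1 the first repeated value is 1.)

16

7329 → 7² + 3² + 2² + 9² = 49 + 9 + 4 + 81 = 143
143 → 1² + 4² + 3² = 1 + 16 + 9 = 26
26 → 2² + 6² = 4 + 36 = 40
40 → 4² + 0² = 16 + 0 = 16
16 → 1² + 6² = 1 + 36 = 37
37 → 3² + 7² = 9 + 49 = 58
58 → 5² + 8² = 25 + 64 = 89
89 → 8² + 9² = 64 + 81 = 145
145 → 1² + 4² + 5² = 1 + 16 + 25 = 42
42 → 4² + 2² = 16 + 4 = 20
20 → 2² + 0² = 4 + 0 = 4
4 → 4² = 16  — 16 already appeared earlier.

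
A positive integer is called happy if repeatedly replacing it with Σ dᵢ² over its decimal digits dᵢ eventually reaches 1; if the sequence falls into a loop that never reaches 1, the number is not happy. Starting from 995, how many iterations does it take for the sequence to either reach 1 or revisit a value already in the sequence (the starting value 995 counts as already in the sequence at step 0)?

14

995 → 9² + 9² + 5² = 81 + 81 + 25 = 187
187 → 1² + 8² + 7² = 1 + 64 + 49 = 114
114 → 1² + 1² + 4² = 1 + 1 + 16 = 18
18 → 1² + 8² = 1 + 64 = 65
65 → 6² + 5² = 36 + 25 = 61
61 → 6² + 1² = 36 + 1 = 37
37 → 3² + 7² = 9 + 49 = 58
58 → 5² + 8² = 25 + 64 = 89
89 → 8² + 9² = 64 + 81 = 145
145 → 1² + 4² + 5² = 1 + 16 + 25 = 42
42 → 4² + 2² = 16 + 4 = 20
20 → 2² + 0² = 4 + 0 = 4
4 → 4² = 16
16 → 1² + 6² = 1 + 36 = 37  — 37 repeats.
That took 14 steps.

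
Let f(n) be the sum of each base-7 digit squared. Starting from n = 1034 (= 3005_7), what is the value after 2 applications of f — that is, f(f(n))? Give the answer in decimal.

52

1034 = (3,0,0,5)_7 → 3² + 0² + 0² + 5² = 34
34 = (4,6)_7 → 4² + 6² = 52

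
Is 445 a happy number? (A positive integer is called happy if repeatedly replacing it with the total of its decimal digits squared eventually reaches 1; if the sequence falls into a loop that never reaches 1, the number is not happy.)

not happy

445 → 4² + 4² + 5² = 57
57 → 5² + 7² = 74
74 → 7² + 4² = 65
65 → 6² + 5² = 61
61 → 6² + 1² = 37
37 → 3² + 7² = 58
58 → 5² + 8² = 89
89 → 8² + 9² = 145
145 → 1² + 4² + 5² = 42
42 → 4² + 2² = 20
20 → 2² + 0² = 4
4 → 4² = 16
16 → 1² + 6² = 37  — 37 already seen; the sequence cycles without reaching 1.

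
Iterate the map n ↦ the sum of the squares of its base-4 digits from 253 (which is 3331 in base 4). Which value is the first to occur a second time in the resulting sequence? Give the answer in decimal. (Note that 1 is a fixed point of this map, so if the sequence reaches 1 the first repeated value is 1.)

253 = (3,3,3,1)_4 → 3² + 3² + 3² + 1² = 28
28 = (1,3,0)_4 → 1² + 3² + 0² = 10
10 = (2,2)_4 → 2² + 2² = 8
8 = (2,0)_4 → 2² + 0² = 4
4 = (1,0)_4 → 1² + 0² = 1  — reached the fixed point 1.
1 → 1, so 1 is the first repeated value.

1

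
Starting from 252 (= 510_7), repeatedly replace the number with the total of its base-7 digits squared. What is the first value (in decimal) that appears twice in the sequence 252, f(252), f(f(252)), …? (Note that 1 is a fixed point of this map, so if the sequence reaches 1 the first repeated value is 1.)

252 = (5,1,0)_7 → 5² + 1² + 0² = 25 + 1 + 0 = 26
26 = (3,5)_7 → 3² + 5² = 9 + 25 = 34
34 = (4,6)_7 → 4² + 6² = 16 + 36 = 52
52 = (1,0,3)_7 → 1² + 0² + 3² = 1 + 0 + 9 = 10
10 = (1,3)_7 → 1² + 3² = 1 + 9 = 10  — 10 already appeared earlier.

10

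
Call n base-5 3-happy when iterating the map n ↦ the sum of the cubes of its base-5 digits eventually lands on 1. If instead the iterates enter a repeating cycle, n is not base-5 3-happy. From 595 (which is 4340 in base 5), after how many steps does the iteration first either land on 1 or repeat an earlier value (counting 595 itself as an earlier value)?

595 = (4,3,4,0)_5 → 4³ + 3³ + 4³ + 0³ = 64 + 27 + 64 + 0 = 155
155 = (1,1,1,0)_5 → 1³ + 1³ + 1³ + 0³ = 1 + 1 + 1 + 0 = 3
3 = (3)_5 → 3³ = 27
27 = (1,0,2)_5 → 1³ + 0³ + 2³ = 1 + 0 + 8 = 9
9 = (1,4)_5 → 1³ + 4³ = 1 + 64 = 65
65 = (2,3,0)_5 → 2³ + 3³ + 0³ = 8 + 27 + 0 = 35
35 = (1,2,0)_5 → 1³ + 2³ + 0³ = 1 + 8 + 0 = 9  — 9 repeats.
That took 7 steps.

7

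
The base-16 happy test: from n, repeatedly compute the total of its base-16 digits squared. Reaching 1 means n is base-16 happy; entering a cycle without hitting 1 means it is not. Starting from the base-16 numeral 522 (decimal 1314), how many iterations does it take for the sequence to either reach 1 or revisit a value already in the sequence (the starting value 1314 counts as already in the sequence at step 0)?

1314 = (5,2,2)_16 → 5² + 2² + 2² = 25 + 4 + 4 = 33
33 = (2,1)_16 → 2² + 1² = 4 + 1 = 5
5 = (5)_16 → 5² = 25
25 = (1,9)_16 → 1² + 9² = 1 + 81 = 82
82 = (5,2)_16 → 5² + 2² = 25 + 4 = 29
29 = (1,13)_16 → 1² + 13² = 1 + 169 = 170
170 = (10,10)_16 → 10² + 10² = 100 + 100 = 200
200 = (12,8)_16 → 12² + 8² = 144 + 64 = 208
208 = (13,0)_16 → 13² + 0² = 169 + 0 = 169
169 = (10,9)_16 → 10² + 9² = 100 + 81 = 181
181 = (11,5)_16 → 11² + 5² = 121 + 25 = 146
146 = (9,2)_16 → 9² + 2² = 81 + 4 = 85
85 = (5,5)_16 → 5² + 5² = 25 + 25 = 50
50 = (3,2)_16 → 3² + 2² = 9 + 4 = 13
13 = (13)_16 → 13² = 169  — 169 repeats.
That took 15 steps.

15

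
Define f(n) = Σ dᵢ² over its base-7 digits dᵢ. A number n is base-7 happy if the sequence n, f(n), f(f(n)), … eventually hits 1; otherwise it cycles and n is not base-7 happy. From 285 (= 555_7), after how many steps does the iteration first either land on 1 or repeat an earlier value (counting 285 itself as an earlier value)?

4

285 = (5,5,5)_7 → 5² + 5² + 5² = 25 + 25 + 25 = 75
75 = (1,3,5)_7 → 1² + 3² + 5² = 1 + 9 + 25 = 35
35 = (5,0)_7 → 5² + 0² = 25 + 0 = 25
25 = (3,4)_7 → 3² + 4² = 9 + 16 = 25  — 25 repeats.
That took 4 steps.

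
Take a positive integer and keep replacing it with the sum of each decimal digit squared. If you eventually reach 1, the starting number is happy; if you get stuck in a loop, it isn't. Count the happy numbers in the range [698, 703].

1

698: 698 → 181 → 66 → 72 → 53 → 34 → 25 → 29 → 85 → 89 → 145 → 42 → 20 → 4 → 16 → 37 → 58 → 89  — not happy
699: 699 → 198 → 146 → 53 → 34 → 25 → 29 → 85 → 89 → 145 → 42 → 20 → 4 → 16 → 37 → 58 → 89  — not happy
700: 700 → 49 → 97 → 130 → 10 → 1  — happy
701: 701 → 50 → 25 → 29 → 85 → 89 → 145 → 42 → 20 → 4 → 16 → 37 → 58 → 89  — not happy
702: 702 → 53 → 34 → 25 → 29 → 85 → 89 → 145 → 42 → 20 → 4 → 16 → 37 → 58 → 89  — not happy
703: 703 → 58 → 89 → 145 → 42 → 20 → 4 → 16 → 37 → 58  — not happy
happy: 700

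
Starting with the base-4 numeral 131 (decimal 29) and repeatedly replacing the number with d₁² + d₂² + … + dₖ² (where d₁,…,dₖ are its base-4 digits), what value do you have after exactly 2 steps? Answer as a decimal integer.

29 = (1,3,1)_4 → 11
11 = (2,3)_4 → 13

13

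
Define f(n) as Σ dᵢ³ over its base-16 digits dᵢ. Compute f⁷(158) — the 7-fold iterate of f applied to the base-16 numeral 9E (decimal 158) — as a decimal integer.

5201

158 = (9,14)_16 → 9³ + 14³ = 729 + 2744 = 3473
3473 = (13,9,1)_16 → 13³ + 9³ + 1³ = 2197 + 729 + 1 = 2927
2927 = (11,6,15)_16 → 11³ + 6³ + 15³ = 1331 + 216 + 3375 = 4922
4922 = (1,3,3,10)_16 → 1³ + 3³ + 3³ + 10³ = 1 + 27 + 27 + 1000 = 1055
1055 = (4,1,15)_16 → 4³ + 1³ + 15³ = 64 + 1 + 3375 = 3440
3440 = (13,7,0)_16 → 13³ + 7³ + 0³ = 2197 + 343 + 0 = 2540
2540 = (9,14,12)_16 → 9³ + 14³ + 12³ = 729 + 2744 + 1728 = 5201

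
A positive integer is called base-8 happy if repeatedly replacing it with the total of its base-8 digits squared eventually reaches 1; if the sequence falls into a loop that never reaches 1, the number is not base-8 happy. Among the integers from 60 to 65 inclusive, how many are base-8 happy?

60: 60 → 65 → 2 → 4 → 16 → 4  (repeats 4)
61: 61 → 74 → 6 → 36 → 32 → 16 → 4 → 16  (repeats 16)
62: 62 → 85 → 30 → 45 → 50 → 40 → 25 → 10 → 5 → 25  (repeats 25)
63: 63 → 98 → 21 → 29 → 34 → 20 → 20  (repeats 20)
64: 64 → 1  (reaches 1)
65: 65 → 2 → 4 → 16 → 4  (repeats 4)
base-8 happy: 64

1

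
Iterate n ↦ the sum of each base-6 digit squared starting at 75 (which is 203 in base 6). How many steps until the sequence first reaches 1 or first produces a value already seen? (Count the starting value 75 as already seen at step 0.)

9

75 = (2,0,3)_6 → 2² + 0² + 3² = 4 + 0 + 9 = 13
13 = (2,1)_6 → 2² + 1² = 4 + 1 = 5
5 = (5)_6 → 5² = 25
25 = (4,1)_6 → 4² + 1² = 16 + 1 = 17
17 = (2,5)_6 → 2² + 5² = 4 + 25 = 29
29 = (4,5)_6 → 4² + 5² = 16 + 25 = 41
41 = (1,0,5)_6 → 1² + 0² + 5² = 1 + 0 + 25 = 26
26 = (4,2)_6 → 4² + 2² = 16 + 4 = 20
20 = (3,2)_6 → 3² + 2² = 9 + 4 = 13  — 13 repeats.
That took 9 steps.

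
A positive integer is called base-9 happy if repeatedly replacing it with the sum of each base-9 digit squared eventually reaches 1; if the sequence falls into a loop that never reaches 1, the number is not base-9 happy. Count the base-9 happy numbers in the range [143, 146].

1

143: 143 → 101 → 9 → 1  (reaches 1)
144: 144 → 50 → 50  (repeats 50)
145: 145 → 51 → 61 → 85 → 17 → 65 → 53 → 89 → 65  (repeats 65)
146: 146 → 54 → 36 → 16 → 50 → 50  (repeats 50)
base-9 happy: 143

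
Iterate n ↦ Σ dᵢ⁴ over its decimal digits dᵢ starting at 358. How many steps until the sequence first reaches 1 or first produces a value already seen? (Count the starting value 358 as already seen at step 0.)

13

358 → 3⁴ + 5⁴ + 8⁴ = 4802
4802 → 4⁴ + 8⁴ + 0⁴ + 2⁴ = 4368
4368 → 4⁴ + 3⁴ + 6⁴ + 8⁴ = 5729
5729 → 5⁴ + 7⁴ + 2⁴ + 9⁴ = 9603
9603 → 9⁴ + 6⁴ + 0⁴ + 3⁴ = 7938
7938 → 7⁴ + 9⁴ + 3⁴ + 8⁴ = 13139
13139 → 1⁴ + 3⁴ + 1⁴ + 3⁴ + 9⁴ = 6725
6725 → 6⁴ + 7⁴ + 2⁴ + 5⁴ = 4338
4338 → 4⁴ + 3⁴ + 3⁴ + 8⁴ = 4514
4514 → 4⁴ + 5⁴ + 1⁴ + 4⁴ = 1138
1138 → 1⁴ + 1⁴ + 3⁴ + 8⁴ = 4179
4179 → 4⁴ + 1⁴ + 7⁴ + 9⁴ = 9219
9219 → 9⁴ + 2⁴ + 1⁴ + 9⁴ = 13139  — 13139 repeats.
That took 13 steps.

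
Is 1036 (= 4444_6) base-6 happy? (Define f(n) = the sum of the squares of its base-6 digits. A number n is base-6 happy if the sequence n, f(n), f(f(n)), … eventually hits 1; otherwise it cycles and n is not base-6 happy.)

1036 = (4,4,4,4)_6 → 4² + 4² + 4² + 4² = 64
64 = (1,4,4)_6 → 1² + 4² + 4² = 33
33 = (5,3)_6 → 5² + 3² = 34
34 = (5,4)_6 → 5² + 4² = 41
41 = (1,0,5)_6 → 1² + 0² + 5² = 26
26 = (4,2)_6 → 4² + 2² = 20
20 = (3,2)_6 → 3² + 2² = 13
13 = (2,1)_6 → 2² + 1² = 5
5 = (5)_6 → 5² = 25
25 = (4,1)_6 → 4² + 1² = 17
17 = (2,5)_6 → 2² + 5² = 29
29 = (4,5)_6 → 4² + 5² = 41  — 41 already seen; the sequence cycles without reaching 1.

not base-6 happy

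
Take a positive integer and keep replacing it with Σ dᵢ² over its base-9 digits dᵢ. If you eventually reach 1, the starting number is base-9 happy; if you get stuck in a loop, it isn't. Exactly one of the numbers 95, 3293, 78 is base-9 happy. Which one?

95

95: 95 → 27 → 9 → 1  — reaches 1 (base-9 happy)
3293: 3293 → 121 → 33 → 45 → 25 → 53 → 89 → 65 → 53  — repeats 53 (not base-9 happy)
78: 78 → 100 → 6 → 36 → 16 → 50 → 50  — repeats 50 (not base-9 happy)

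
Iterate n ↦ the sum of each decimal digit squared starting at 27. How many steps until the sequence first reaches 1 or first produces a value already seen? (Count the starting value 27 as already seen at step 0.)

14

27 → 53
53 → 34
34 → 25
25 → 29
29 → 85
85 → 89
89 → 145
145 → 42
42 → 20
20 → 4
4 → 16
16 → 37
37 → 58
58 → 89  — 89 repeats.
That took 14 steps.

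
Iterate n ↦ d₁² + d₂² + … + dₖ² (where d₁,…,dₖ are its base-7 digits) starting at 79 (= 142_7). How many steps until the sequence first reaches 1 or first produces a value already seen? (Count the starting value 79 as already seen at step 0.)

79 = (1,4,2)_7 → 1² + 4² + 2² = 1 + 16 + 4 = 21
21 = (3,0)_7 → 3² + 0² = 9 + 0 = 9
9 = (1,2)_7 → 1² + 2² = 1 + 4 = 5
5 = (5)_7 → 5² = 25
25 = (3,4)_7 → 3² + 4² = 9 + 16 = 25  — 25 repeats.
That took 5 steps.

5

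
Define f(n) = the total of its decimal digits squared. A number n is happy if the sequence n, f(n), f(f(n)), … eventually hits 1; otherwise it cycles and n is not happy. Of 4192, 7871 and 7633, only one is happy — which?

7633

4192: 4192 → 102 → 5 → 25 → 29 → 85 → 89 → 145 → 42 → 20 → 4 → 16 → 37 → 58 → 89  — repeats 89 (not happy)
7871: 7871 → 163 → 46 → 52 → 29 → 85 → 89 → 145 → 42 → 20 → 4 → 16 → 37 → 58 → 89  — repeats 89 (not happy)
7633: 7633 → 103 → 10 → 1  — reaches 1 (happy)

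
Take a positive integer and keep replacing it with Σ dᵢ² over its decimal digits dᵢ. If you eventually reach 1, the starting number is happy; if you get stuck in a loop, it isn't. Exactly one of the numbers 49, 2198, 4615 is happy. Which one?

49

49: 49 → 97 → 130 → 10 → 1  — reaches 1 (happy)
2198: 2198 → 150 → 26 → 40 → 16 → 37 → 58 → 89 → 145 → 42 → 20 → 4 → 16  — repeats 16 (not happy)
4615: 4615 → 78 → 113 → 11 → 2 → 4 → 16 → 37 → 58 → 89 → 145 → 42 → 20 → 4  — repeats 4 (not happy)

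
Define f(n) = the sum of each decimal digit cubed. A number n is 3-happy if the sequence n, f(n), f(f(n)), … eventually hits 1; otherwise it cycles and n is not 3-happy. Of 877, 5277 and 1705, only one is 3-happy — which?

877: 877 → 1198 → 1243 → 100 → 1  — reaches 1 (3-happy)
5277: 5277 → 819 → 1242 → 81 → 513 → 153 → 153  — repeats 153 (not 3-happy)
1705: 1705 → 469 → 1009 → 730 → 370 → 370  — repeats 370 (not 3-happy)

877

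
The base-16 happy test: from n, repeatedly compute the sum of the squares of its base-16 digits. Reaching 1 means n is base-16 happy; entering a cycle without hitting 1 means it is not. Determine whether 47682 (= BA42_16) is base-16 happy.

not base-16 happy

47682 = (11,10,4,2)_16 → 11² + 10² + 4² + 2² = 241
241 = (15,1)_16 → 15² + 1² = 226
226 = (14,2)_16 → 14² + 2² = 200
200 = (12,8)_16 → 12² + 8² = 208
208 = (13,0)_16 → 13² + 0² = 169
169 = (10,9)_16 → 10² + 9² = 181
181 = (11,5)_16 → 11² + 5² = 146
146 = (9,2)_16 → 9² + 2² = 85
85 = (5,5)_16 → 5² + 5² = 50
50 = (3,2)_16 → 3² + 2² = 13
13 = (13)_16 → 13² = 169  — 169 already seen; the sequence cycles without reaching 1.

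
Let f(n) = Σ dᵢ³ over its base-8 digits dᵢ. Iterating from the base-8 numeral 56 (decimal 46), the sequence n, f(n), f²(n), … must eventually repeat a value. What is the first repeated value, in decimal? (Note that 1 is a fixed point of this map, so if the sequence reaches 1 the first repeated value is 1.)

46 = (5,6)_8 → 5³ + 6³ = 125 + 216 = 341
341 = (5,2,5)_8 → 5³ + 2³ + 5³ = 125 + 8 + 125 = 258
258 = (4,0,2)_8 → 4³ + 0³ + 2³ = 64 + 0 + 8 = 72
72 = (1,1,0)_8 → 1³ + 1³ + 0³ = 1 + 1 + 0 = 2
2 = (2)_8 → 2³ = 8
8 = (1,0)_8 → 1³ + 0³ = 1 + 0 = 1  — reached the fixed point 1.
1 → 1, so 1 is the first repeated value.

1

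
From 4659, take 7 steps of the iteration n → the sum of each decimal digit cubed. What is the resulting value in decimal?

513

4659 → 1134
1134 → 93
93 → 756
756 → 684
684 → 792
792 → 1080
1080 → 513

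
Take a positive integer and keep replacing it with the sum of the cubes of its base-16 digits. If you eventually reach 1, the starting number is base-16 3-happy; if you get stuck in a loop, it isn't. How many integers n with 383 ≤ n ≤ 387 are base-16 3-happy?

383: 383 → 3719 → 3599 → 6119 → 3431 → 2756 → 2792 → 4256 → 1001 → 3500 → 4925 → 2252 → 3968 → 3887 → 6758 → 1433 → 1583 → 3599  (repeats 3599)
384: 384 → 513 → 9 → 729 → 2934 → 1890 → 567 → 378 → 1344 → 189 → 3528 → 4437 → 252 → 5103 → 6147 → 540 → 1737 → 2673 → 1344  (repeats 1344)
385: 385 → 514 → 16 → 1  (reaches 1)
386: 386 → 521 → 737 → 2753 → 2729 → 2729  (repeats 2729)
387: 387 → 540 → 1737 → 2673 → 1344 → 189 → 3528 → 4437 → 252 → 5103 → 6147 → 540  (repeats 540)
base-16 3-happy: 385

1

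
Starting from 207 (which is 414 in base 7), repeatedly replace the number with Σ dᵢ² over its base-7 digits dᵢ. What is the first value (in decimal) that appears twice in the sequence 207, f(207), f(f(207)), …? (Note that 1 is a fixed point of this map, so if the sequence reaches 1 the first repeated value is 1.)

207 = (4,1,4)_7 → 4² + 1² + 4² = 33
33 = (4,5)_7 → 4² + 5² = 41
41 = (5,6)_7 → 5² + 6² = 61
61 = (1,1,5)_7 → 1² + 1² + 5² = 27
27 = (3,6)_7 → 3² + 6² = 45
45 = (6,3)_7 → 6² + 3² = 45  — 45 already appeared earlier.

45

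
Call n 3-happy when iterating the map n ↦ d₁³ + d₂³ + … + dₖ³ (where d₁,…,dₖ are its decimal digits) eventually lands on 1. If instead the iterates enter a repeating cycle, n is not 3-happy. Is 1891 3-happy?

1891 → 1³ + 8³ + 9³ + 1³ = 1 + 512 + 729 + 1 = 1243
1243 → 1³ + 2³ + 4³ + 3³ = 1 + 8 + 64 + 27 = 100
100 → 1³ + 0³ + 0³ = 1 + 0 + 0 = 1  — reached 1.

3-happy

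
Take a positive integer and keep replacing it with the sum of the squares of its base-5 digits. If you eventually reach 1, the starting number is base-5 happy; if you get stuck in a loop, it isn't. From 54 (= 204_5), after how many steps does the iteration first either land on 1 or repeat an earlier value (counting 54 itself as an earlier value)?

5

54 = (2,0,4)_5 → 2² + 0² + 4² = 20
20 = (4,0)_5 → 4² + 0² = 16
16 = (3,1)_5 → 3² + 1² = 10
10 = (2,0)_5 → 2² + 0² = 4
4 = (4)_5 → 4² = 16  — 16 repeats.
That took 5 steps.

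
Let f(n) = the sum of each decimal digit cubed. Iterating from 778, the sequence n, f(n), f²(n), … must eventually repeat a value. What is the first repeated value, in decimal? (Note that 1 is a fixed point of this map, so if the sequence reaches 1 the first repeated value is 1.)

778 → 7³ + 7³ + 8³ = 343 + 343 + 512 = 1198
1198 → 1³ + 1³ + 9³ + 8³ = 1 + 1 + 729 + 512 = 1243
1243 → 1³ + 2³ + 4³ + 3³ = 1 + 8 + 64 + 27 = 100
100 → 1³ + 0³ + 0³ = 1 + 0 + 0 = 1  — reached the fixed point 1.
1 → 1, so 1 is the first repeated value.

1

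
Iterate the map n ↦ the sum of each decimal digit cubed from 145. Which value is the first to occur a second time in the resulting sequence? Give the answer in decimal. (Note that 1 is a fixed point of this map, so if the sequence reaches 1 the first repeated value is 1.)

370

145 → 1³ + 4³ + 5³ = 190
190 → 1³ + 9³ + 0³ = 730
730 → 7³ + 3³ + 0³ = 370
370 → 3³ + 7³ + 0³ = 370  — 370 already appeared earlier.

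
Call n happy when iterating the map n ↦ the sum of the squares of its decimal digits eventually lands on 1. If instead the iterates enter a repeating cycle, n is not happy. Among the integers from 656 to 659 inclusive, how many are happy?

1

656: 656 → 97 → 130 → 10 → 1  (reaches 1)
657: 657 → 110 → 2 → 4 → 16 → 37 → 58 → 89 → 145 → 42 → 20 → 4  (repeats 4)
658: 658 → 125 → 30 → 9 → 81 → 65 → 61 → 37 → 58 → 89 → 145 → 42 → 20 → 4 → 16 → 37  (repeats 37)
659: 659 → 142 → 21 → 5 → 25 → 29 → 85 → 89 → 145 → 42 → 20 → 4 → 16 → 37 → 58 → 89  (repeats 89)
happy: 656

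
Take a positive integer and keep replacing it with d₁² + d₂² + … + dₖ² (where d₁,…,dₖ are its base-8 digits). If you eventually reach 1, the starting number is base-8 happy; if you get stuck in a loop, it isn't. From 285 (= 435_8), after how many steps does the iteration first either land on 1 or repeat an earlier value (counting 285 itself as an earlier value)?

6

285 = (4,3,5)_8 → 4² + 3² + 5² = 16 + 9 + 25 = 50
50 = (6,2)_8 → 6² + 2² = 36 + 4 = 40
40 = (5,0)_8 → 5² + 0² = 25 + 0 = 25
25 = (3,1)_8 → 3² + 1² = 9 + 1 = 10
10 = (1,2)_8 → 1² + 2² = 1 + 4 = 5
5 = (5)_8 → 5² = 25  — 25 repeats.
That took 6 steps.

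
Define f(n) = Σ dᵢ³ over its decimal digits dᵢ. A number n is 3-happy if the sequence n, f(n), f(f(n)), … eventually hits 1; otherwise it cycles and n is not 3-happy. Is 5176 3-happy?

5176 → 5³ + 1³ + 7³ + 6³ = 125 + 1 + 343 + 216 = 685
685 → 6³ + 8³ + 5³ = 216 + 512 + 125 = 853
853 → 8³ + 5³ + 3³ = 512 + 125 + 27 = 664
664 → 6³ + 6³ + 4³ = 216 + 216 + 64 = 496
496 → 4³ + 9³ + 6³ = 64 + 729 + 216 = 1009
1009 → 1³ + 0³ + 0³ + 9³ = 1 + 0 + 0 + 729 = 730
730 → 7³ + 3³ + 0³ = 343 + 27 + 0 = 370
370 → 3³ + 7³ + 0³ = 27 + 343 + 0 = 370  — 370 already seen; the sequence cycles without reaching 1.

not 3-happy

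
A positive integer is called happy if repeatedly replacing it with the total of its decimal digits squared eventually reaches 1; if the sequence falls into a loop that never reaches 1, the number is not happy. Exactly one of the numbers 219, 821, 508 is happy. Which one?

219

219: 219 → 86 → 100 → 1  — reaches 1 (happy)
821: 821 → 69 → 117 → 51 → 26 → 40 → 16 → 37 → 58 → 89 → 145 → 42 → 20 → 4 → 16  — repeats 16 (not happy)
508: 508 → 89 → 145 → 42 → 20 → 4 → 16 → 37 → 58 → 89  — repeats 89 (not happy)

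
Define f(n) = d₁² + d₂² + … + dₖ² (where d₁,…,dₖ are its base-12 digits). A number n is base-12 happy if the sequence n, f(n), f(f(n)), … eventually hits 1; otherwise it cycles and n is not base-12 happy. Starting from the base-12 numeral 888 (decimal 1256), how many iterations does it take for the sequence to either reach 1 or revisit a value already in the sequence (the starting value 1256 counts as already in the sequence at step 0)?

1256 = (8,8,8)_12 → 8² + 8² + 8² = 192
192 = (1,4,0)_12 → 1² + 4² + 0² = 17
17 = (1,5)_12 → 1² + 5² = 26
26 = (2,2)_12 → 2² + 2² = 8
8 = (8)_12 → 8² = 64
64 = (5,4)_12 → 5² + 4² = 41
41 = (3,5)_12 → 3² + 5² = 34
34 = (2,10)_12 → 2² + 10² = 104
104 = (8,8)_12 → 8² + 8² = 128
128 = (10,8)_12 → 10² + 8² = 164
164 = (1,1,8)_12 → 1² + 1² + 8² = 66
66 = (5,6)_12 → 5² + 6² = 61
61 = (5,1)_12 → 5² + 1² = 26  — 26 repeats.
That took 13 steps.

13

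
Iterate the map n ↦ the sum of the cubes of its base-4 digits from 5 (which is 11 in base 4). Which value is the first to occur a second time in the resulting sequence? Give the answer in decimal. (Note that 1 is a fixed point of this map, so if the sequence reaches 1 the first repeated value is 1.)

8

5 = (1,1)_4 → 1³ + 1³ = 1 + 1 = 2
2 = (2)_4 → 2³ = 8
8 = (2,0)_4 → 2³ + 0³ = 8 + 0 = 8  — 8 already appeared earlier.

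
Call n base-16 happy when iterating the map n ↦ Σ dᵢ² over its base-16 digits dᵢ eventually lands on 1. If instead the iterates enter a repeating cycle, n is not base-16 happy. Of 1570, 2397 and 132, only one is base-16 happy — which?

1570: 1570 → 44 → 148 → 97 → 37 → 29 → 170 → 200 → 208 → 169 → 181 → 146 → 85 → 50 → 13 → 169  — repeats 169 (not base-16 happy)
2397: 2397 → 275 → 11 → 121 → 130 → 68 → 32 → 4 → 16 → 1  — reaches 1 (base-16 happy)
132: 132 → 80 → 25 → 82 → 29 → 170 → 200 → 208 → 169 → 181 → 146 → 85 → 50 → 13 → 169  — repeats 169 (not base-16 happy)

2397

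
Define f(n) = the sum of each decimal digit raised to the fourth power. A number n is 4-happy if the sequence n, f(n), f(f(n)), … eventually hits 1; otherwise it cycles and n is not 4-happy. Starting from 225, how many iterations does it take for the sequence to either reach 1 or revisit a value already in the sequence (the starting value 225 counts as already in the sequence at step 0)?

225 → 2⁴ + 2⁴ + 5⁴ = 16 + 16 + 625 = 657
657 → 6⁴ + 5⁴ + 7⁴ = 1296 + 625 + 2401 = 4322
4322 → 4⁴ + 3⁴ + 2⁴ + 2⁴ = 256 + 81 + 16 + 16 = 369
369 → 3⁴ + 6⁴ + 9⁴ = 81 + 1296 + 6561 = 7938
7938 → 7⁴ + 9⁴ + 3⁴ + 8⁴ = 2401 + 6561 + 81 + 4096 = 13139
13139 → 1⁴ + 3⁴ + 1⁴ + 3⁴ + 9⁴ = 1 + 81 + 1 + 81 + 6561 = 6725
6725 → 6⁴ + 7⁴ + 2⁴ + 5⁴ = 1296 + 2401 + 16 + 625 = 4338
4338 → 4⁴ + 3⁴ + 3⁴ + 8⁴ = 256 + 81 + 81 + 4096 = 4514
4514 → 4⁴ + 5⁴ + 1⁴ + 4⁴ = 256 + 625 + 1 + 256 = 1138
1138 → 1⁴ + 1⁴ + 3⁴ + 8⁴ = 1 + 1 + 81 + 4096 = 4179
4179 → 4⁴ + 1⁴ + 7⁴ + 9⁴ = 256 + 1 + 2401 + 6561 = 9219
9219 → 9⁴ + 2⁴ + 1⁴ + 9⁴ = 6561 + 16 + 1 + 6561 = 13139  — 13139 repeats.
That took 12 steps.

12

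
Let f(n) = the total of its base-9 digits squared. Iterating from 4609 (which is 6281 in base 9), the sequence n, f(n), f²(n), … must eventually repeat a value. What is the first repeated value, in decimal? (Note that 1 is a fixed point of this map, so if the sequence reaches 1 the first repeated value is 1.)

4609 = (6,2,8,1)_9 → 6² + 2² + 8² + 1² = 105
105 = (1,2,6)_9 → 1² + 2² + 6² = 41
41 = (4,5)_9 → 4² + 5² = 41  — 41 already appeared earlier.

41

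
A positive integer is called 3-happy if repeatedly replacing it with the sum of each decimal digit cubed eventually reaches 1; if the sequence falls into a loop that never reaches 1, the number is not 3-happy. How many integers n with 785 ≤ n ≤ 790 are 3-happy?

1

785: 785 → 980 → 1241 → 74 → 407 → 407  — not 3-happy
786: 786 → 1071 → 345 → 216 → 225 → 141 → 66 → 432 → 99 → 1458 → 702 → 351 → 153 → 153  — not 3-happy
787: 787 → 1198 → 1243 → 100 → 1  — 3-happy
788: 788 → 1367 → 587 → 980 → 1241 → 74 → 407 → 407  — not 3-happy
789: 789 → 1584 → 702 → 351 → 153 → 153  — not 3-happy
790: 790 → 1072 → 352 → 160 → 217 → 352  — not 3-happy
3-happy: 787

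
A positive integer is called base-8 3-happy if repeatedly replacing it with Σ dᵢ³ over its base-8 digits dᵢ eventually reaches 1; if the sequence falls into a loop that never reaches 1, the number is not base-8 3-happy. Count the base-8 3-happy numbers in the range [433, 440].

2

433: 433 → 433  (repeats 433)
434: 434 → 440 → 559 → 469 → 476 → 434  (repeats 434)
435: 435 → 459 → 371 → 368 → 341 → 258 → 72 → 2 → 8 → 1  (reaches 1)
436: 436 → 496 → 559 → 469 → 476 → 434 → 440 → 559  (repeats 559)
437: 437 → 557 → 251 → 397 → 342 → 349 → 277 → 197 → 152 → 35 → 91 → 55 → 559 → 469 → 476 → 434 → 440 → 559  (repeats 559)
438: 438 → 648 → 10 → 9 → 2 → 8 → 1  (reaches 1)
439: 439 → 775 → 408 → 243 → 270 → 281 → 92 → 92  (repeats 92)
440: 440 → 559 → 469 → 476 → 434 → 440  (repeats 440)
base-8 3-happy: 435, 438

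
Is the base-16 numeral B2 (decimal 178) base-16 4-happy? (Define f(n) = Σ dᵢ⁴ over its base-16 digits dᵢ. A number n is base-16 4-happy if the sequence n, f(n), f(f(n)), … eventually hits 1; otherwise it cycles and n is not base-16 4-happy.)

base-16 4-happy

178 = (11,2)_16 → 11⁴ + 2⁴ = 14641 + 16 = 14657
14657 = (3,9,4,1)_16 → 3⁴ + 9⁴ + 4⁴ + 1⁴ = 81 + 6561 + 256 + 1 = 6899
6899 = (1,10,15,3)_16 → 1⁴ + 10⁴ + 15⁴ + 3⁴ = 1 + 10000 + 50625 + 81 = 60707
60707 = (14,13,2,3)_16 → 14⁴ + 13⁴ + 2⁴ + 3⁴ = 38416 + 28561 + 16 + 81 = 67074
67074 = (1,0,6,0,2)_16 → 1⁴ + 0⁴ + 6⁴ + 0⁴ + 2⁴ = 1 + 0 + 1296 + 0 + 16 = 1313
1313 = (5,2,1)_16 → 5⁴ + 2⁴ + 1⁴ = 625 + 16 + 1 = 642
642 = (2,8,2)_16 → 2⁴ + 8⁴ + 2⁴ = 16 + 4096 + 16 = 4128
4128 = (1,0,2,0)_16 → 1⁴ + 0⁴ + 2⁴ + 0⁴ = 1 + 0 + 16 + 0 = 17
17 = (1,1)_16 → 1⁴ + 1⁴ = 1 + 1 = 2
2 = (2)_16 → 2⁴ = 16
16 = (1,0)_16 → 1⁴ + 0⁴ = 1 + 0 = 1  — reached 1.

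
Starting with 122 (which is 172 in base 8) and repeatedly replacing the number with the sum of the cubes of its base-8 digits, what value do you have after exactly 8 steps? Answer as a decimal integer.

476

122 = (1,7,2)_8 → 1³ + 7³ + 2³ = 1 + 343 + 8 = 352
352 = (5,4,0)_8 → 5³ + 4³ + 0³ = 125 + 64 + 0 = 189
189 = (2,7,5)_8 → 2³ + 7³ + 5³ = 8 + 343 + 125 = 476
476 = (7,3,4)_8 → 7³ + 3³ + 4³ = 343 + 27 + 64 = 434
434 = (6,6,2)_8 → 6³ + 6³ + 2³ = 216 + 216 + 8 = 440
440 = (6,7,0)_8 → 6³ + 7³ + 0³ = 216 + 343 + 0 = 559
559 = (1,0,5,7)_8 → 1³ + 0³ + 5³ + 7³ = 1 + 0 + 125 + 343 = 469
469 = (7,2,5)_8 → 7³ + 2³ + 5³ = 343 + 8 + 125 = 476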